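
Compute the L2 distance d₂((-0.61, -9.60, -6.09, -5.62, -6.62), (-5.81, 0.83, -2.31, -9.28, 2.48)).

√(Σ(x_i - y_i)²) = √((-0.61 - (-5.81))² + (-9.6 - 0.83)² + (-6.09 - (-2.31))² + (-5.62 - (-9.28))² + (-6.62 - 2.48)²)
= √(5.2² + (-10.43)² + (-3.78)² + 3.66² + (-9.1)²) = √(27.04 + 108.7849 + 14.2884 + 13.3956 + 82.81) = √246.3189 ≈ 15.6946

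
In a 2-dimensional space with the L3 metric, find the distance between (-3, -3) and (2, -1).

(Σ|x_i - y_i|^3)^(1/3) = (|-3 - 2|^3 + |-3 - (-1)|^3)^(1/3)
= (5^3 + 2^3)^(1/3) = (125 + 8)^(1/3) = (133)^(1/3) ≈ 5.1045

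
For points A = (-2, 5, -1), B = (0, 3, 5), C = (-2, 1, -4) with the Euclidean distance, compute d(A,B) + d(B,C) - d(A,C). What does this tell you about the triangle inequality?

d(A,B) = √(2² + 2² + 6²) = √44 ≈ 6.6332, d(B,C) = √(2² + 2² + 9²) = √89 ≈ 9.434, d(A,C) = √(0² + 4² + 3²) = √25 = 5.
d(A,B) + d(B,C) - d(A,C) = 6.6332 + 9.434 - 5 = 16.0672 - 5 = 11.0672 (to 4 decimal places). This is ≥ 0, so the triangle inequality holds for these points.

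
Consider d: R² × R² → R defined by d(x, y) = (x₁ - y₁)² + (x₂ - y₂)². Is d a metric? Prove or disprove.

No. The squared Euclidean distance fails the triangle inequality. Counterexample: x = (0, 0), y = (3, 2), z = (6, 4). d(x,z) = 6² + 4² = 52, but d(x,y) + d(y,z) = (3² + 2²) + (3² + 2²) = 13 + 13 = 26. Since 52 > 26, the triangle inequality is violated. (Note: √d, the ordinary Euclidean distance, IS a metric.)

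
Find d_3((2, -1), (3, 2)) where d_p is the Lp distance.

(Σ|x_i - y_i|^3)^(1/3) = (|2 - 3|^3 + |-1 - 2|^3)^(1/3)
= (1^3 + 3^3)^(1/3) = (1 + 27)^(1/3) = (28)^(1/3) ≈ 3.0366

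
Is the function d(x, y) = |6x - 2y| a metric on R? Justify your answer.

No. d fails symmetry: d(7, 8) = |6·7 - 2·8| = |26| = 26, but d(8, 7) = |6·8 - 2·7| = |34| = 34. Since 26 ≠ 34, d(x,y) ≠ d(y,x) in general.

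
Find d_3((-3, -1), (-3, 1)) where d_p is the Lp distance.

(Σ|x_i - y_i|^3)^(1/3) = (|-3 - (-3)|^3 + |-1 - 1|^3)^(1/3)
= (0^3 + 2^3)^(1/3) = (0 + 8)^(1/3) = (8)^(1/3) = 2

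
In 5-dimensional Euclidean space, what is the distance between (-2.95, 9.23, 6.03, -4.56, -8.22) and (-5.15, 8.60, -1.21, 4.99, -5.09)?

√(Σ(x_i - y_i)²) = √((-2.95 - (-5.15))² + (9.23 - 8.6)² + (6.03 - (-1.21))² + (-4.56 - 4.99)² + (-8.22 - (-5.09))²)
= √(2.2² + 0.63² + 7.24² + (-9.55)² + (-3.13)²) = √(4.84 + 0.3969 + 52.4176 + 91.2025 + 9.7969) = √158.6539 ≈ 12.5958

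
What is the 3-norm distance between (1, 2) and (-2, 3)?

(Σ|x_i - y_i|^3)^(1/3) = (|1 - (-2)|^3 + |2 - 3|^3)^(1/3)
= (3^3 + 1^3)^(1/3) = (27 + 1)^(1/3) = (28)^(1/3) ≈ 3.0366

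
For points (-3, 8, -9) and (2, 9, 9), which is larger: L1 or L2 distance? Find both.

L1 = |-3 - 2| + |8 - 9| + |-9 - 9| = 5 + 1 + 18 = 24
L2 = √(5² + 1² + 18²) = √350 ≈ 18.7083
L1 ≥ L2 always (equality iff movement is along one axis); L1 > L2 here.
Ratio L1/L2 = 24/√350 ≈ 1.2829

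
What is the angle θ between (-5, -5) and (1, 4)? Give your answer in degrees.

With u = (-5, -5), v = (1, 4):
u·v = (-5)·1 + (-5)·4 = (-5) + (-20) = -25.
|u| = √((-5)² + (-5)²) = √50, |v| = √(1² + 4²) = √17, so |u||v| = √(50·17) = √850.
cos θ = (u·v)/(|u||v|) = -25/√850 ≈ -0.857493
θ = arccos(-0.857493) ≈ 149.04°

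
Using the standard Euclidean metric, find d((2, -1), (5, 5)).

√(Σ(x_i - y_i)²) = √((2 - 5)² + (-1 - 5)²)
= √((-3)² + (-6)²) = √(9 + 36) = √45 ≈ 6.7082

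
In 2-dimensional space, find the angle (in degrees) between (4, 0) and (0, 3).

With u = (4, 0), v = (0, 3):
u·v = 4·0 + 0·3 = 0 + 0 = 0.
|u| = √(4² + 0²) = √16, |v| = √(0² + 3²) = √9, so |u||v| = √(16·9) = √144 = 12.
cos θ = (u·v)/(|u||v|) = 0/12 = 0 (the vectors are orthogonal)
θ = arccos(0) = 90°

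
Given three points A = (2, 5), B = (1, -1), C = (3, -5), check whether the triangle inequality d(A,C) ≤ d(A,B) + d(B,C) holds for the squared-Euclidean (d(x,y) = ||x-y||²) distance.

d(A,B) = 1² + 6² = 37, d(B,C) = 2² + 4² = 20, d(A,C) = 1² + 10² = 101.
d(A,C) = 101 > 37 + 20 = 57. Triangle inequality is VIOLATED. (Squared-Euclidean is not a metric — this is a counterexample.)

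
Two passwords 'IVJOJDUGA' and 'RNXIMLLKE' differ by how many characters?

Differing positions: 1, 2, 3, 4, 5, 6, 7, 8, 9. Hamming distance = 9.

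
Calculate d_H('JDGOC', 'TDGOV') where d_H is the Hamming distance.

Differing positions: 1, 5. Hamming distance = 2.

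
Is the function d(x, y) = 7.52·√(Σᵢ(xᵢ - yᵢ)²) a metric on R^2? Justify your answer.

Yes. The L2 (Euclidean) norm induces a metric on R^2, and multiplying a metric by a positive constant 7.52 > 0 preserves all four axioms: non-negativity (7.52·||x-y|| ≥ 0), identity (7.52·||x-y|| = 0 ⟺ ||x-y|| = 0 ⟺ x = y), symmetry (||x-y|| = ||y-x||), and the triangle inequality (7.52·||x-z|| ≤ 7.52·||x-y|| + 7.52·||y-z||). So d is a metric.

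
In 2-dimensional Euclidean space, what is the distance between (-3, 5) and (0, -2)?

√(Σ(x_i - y_i)²) = √((-3 - 0)² + (5 - (-2))²)
= √((-3)² + 7²) = √(9 + 49) = √58 ≈ 7.6158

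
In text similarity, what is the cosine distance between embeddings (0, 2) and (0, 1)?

With u = (0, 2), v = (0, 1):
u·v = 0·0 + 2·1 = 0 + 2 = 2.
|u| = √(0² + 2²) = √4, |v| = √(0² + 1²) = √1, so |u||v| = √(4·1) = √4 = 2.
cos θ = (u·v)/(|u||v|) = 2/2 = 1
Cosine distance = 1 - cos θ = 1 - 1 = 0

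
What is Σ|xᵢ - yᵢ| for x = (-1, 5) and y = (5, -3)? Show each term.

Σ|x_i - y_i| = |-1 - 5| + |5 - (-3)| = 6 + 8 = 14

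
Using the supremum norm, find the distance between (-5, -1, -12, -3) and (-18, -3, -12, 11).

max(|x_i - y_i|) = max(|-5 - (-18)|, |-1 - (-3)|, |-12 - (-12)|, |-3 - 11|) = max(13, 2, 0, 14) = 14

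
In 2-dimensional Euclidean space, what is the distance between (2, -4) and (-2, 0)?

√(Σ(x_i - y_i)²) = √((2 - (-2))² + (-4 - 0)²)
= √(4² + (-4)²) = √(16 + 16) = √32 ≈ 5.6569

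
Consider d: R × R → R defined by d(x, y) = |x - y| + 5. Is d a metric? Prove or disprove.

No. d fails identity of indiscernibles (specifically d(x,x) = 0): d(5, 5) = |5 - 5| + 5 = 0 + 5 = 5 ≠ 0.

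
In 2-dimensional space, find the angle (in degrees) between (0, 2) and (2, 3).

With u = (0, 2), v = (2, 3):
u·v = 0·2 + 2·3 = 0 + 6 = 6.
|u| = √(0² + 2²) = √4, |v| = √(2² + 3²) = √13, so |u||v| = √(4·13) = √52.
cos θ = (u·v)/(|u||v|) = 6/√52 ≈ 0.83205
θ = arccos(0.83205) ≈ 33.69°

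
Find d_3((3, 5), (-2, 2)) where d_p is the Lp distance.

(Σ|x_i - y_i|^3)^(1/3) = (|3 - (-2)|^3 + |5 - 2|^3)^(1/3)
= (5^3 + 3^3)^(1/3) = (125 + 27)^(1/3) = (152)^(1/3) ≈ 5.3368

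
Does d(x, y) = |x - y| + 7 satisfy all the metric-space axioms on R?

No. d fails identity of indiscernibles (specifically d(x,x) = 0): d(2, 2) = |2 - 2| + 7 = 0 + 7 = 7 ≠ 0.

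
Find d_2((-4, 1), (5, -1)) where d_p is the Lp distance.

(Σ|x_i - y_i|^2)^(1/2) = (|-4 - 5|^2 + |1 - (-1)|^2)^(1/2)
= (9^2 + 2^2)^(1/2) = (81 + 4)^(1/2) = (85)^(1/2) ≈ 9.2195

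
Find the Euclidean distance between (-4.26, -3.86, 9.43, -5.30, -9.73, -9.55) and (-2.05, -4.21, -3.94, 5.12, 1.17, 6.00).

√(Σ(x_i - y_i)²) = √((-4.26 - (-2.05))² + (-3.86 - (-4.21))² + (9.43 - (-3.94))² + (-5.3 - 5.12)² + (-9.73 - 1.17)² + (-9.55 - 6)²)
= √((-2.21)² + 0.35² + 13.37² + (-10.42)² + (-10.9)² + (-15.55)²) = √(4.8841 + 0.1225 + 178.7569 + 108.5764 + 118.81 + 241.8025) = √652.9524 ≈ 25.5529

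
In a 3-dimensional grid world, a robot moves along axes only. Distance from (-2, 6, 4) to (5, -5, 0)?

Σ|x_i - y_i| = |-2 - 5| + |6 - (-5)| + |4 - 0| = 7 + 11 + 4 = 22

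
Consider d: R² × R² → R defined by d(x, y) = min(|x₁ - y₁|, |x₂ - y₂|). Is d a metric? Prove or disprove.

No. d fails identity of indiscernibles: take x = (4, 0) and y = (4, 6). Then d(x,y) = min(|4 - 4|, |0 - 6|) = min(0, 6) = 0, yet x ≠ y.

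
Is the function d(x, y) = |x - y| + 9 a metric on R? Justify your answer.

No. d fails identity of indiscernibles (specifically d(x,x) = 0): d(-3, -3) = |-3 - (-3)| + 9 = 0 + 9 = 9 ≠ 0.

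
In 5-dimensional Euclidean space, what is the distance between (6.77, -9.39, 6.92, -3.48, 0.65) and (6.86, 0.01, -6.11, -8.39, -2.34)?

√(Σ(x_i - y_i)²) = √((6.77 - 6.86)² + (-9.39 - 0.01)² + (6.92 - (-6.11))² + (-3.48 - (-8.39))² + (0.65 - (-2.34))²)
= √((-0.09)² + (-9.4)² + 13.03² + 4.91² + 2.99²) = √(0.0081 + 88.36 + 169.7809 + 24.1081 + 8.9401) = √291.1972 ≈ 17.0645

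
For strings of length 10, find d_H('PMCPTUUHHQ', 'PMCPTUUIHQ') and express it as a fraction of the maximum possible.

Differing positions: 8. Hamming distance = 1. The maximum possible Hamming distance for length-10 strings is 10, so d_H/10 = 1/10 = 0.1.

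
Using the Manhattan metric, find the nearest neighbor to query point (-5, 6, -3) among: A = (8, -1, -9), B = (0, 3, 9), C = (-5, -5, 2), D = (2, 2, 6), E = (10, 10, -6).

Distances: d(A) = 26, d(B) = 20, d(C) = 16, d(D) = 20, d(E) = 22. Nearest: C = (-5, -5, 2) with distance 16.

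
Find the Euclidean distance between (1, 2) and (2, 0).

√(Σ(x_i - y_i)²) = √((1 - 2)² + (2 - 0)²)
= √((-1)² + 2²) = √(1 + 4) = √5 ≈ 2.2361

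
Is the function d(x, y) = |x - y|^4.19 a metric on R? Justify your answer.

No. d(x,y) = |x-y|^4.19 fails the triangle inequality since p = 4.19 > 1. Counterexample: x = 5, y = 17, z = 27. d(x,z) = |5 - 27|^4.19 = 22^4.19 ≈ 421454.8274, but d(x,y) + d(y,z) = 12^4.19 + 10^4.19 ≈ 33248.2982 + 15488.1662 = 48736.4644. Since 421454.8274 > 48736.4644, the triangle inequality is violated.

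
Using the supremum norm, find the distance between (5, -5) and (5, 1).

max(|x_i - y_i|) = max(|5 - 5|, |-5 - 1|) = max(0, 6) = 6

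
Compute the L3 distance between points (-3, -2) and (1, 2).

(Σ|x_i - y_i|^3)^(1/3) = (|-3 - 1|^3 + |-2 - 2|^3)^(1/3)
= (4^3 + 4^3)^(1/3) = (64 + 64)^(1/3) = (128)^(1/3) ≈ 5.0397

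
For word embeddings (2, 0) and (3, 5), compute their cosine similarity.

With u = (2, 0), v = (3, 5):
u·v = 2·3 + 0·5 = 6 + 0 = 6.
|u| = √(2² + 0²) = √4, |v| = √(3² + 5²) = √34, so |u||v| = √(4·34) = √136.
cos θ = (u·v)/(|u||v|) = 6/√136 ≈ 0.5145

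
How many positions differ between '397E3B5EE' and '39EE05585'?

Differing positions: 3, 5, 6, 8, 9. Hamming distance = 5.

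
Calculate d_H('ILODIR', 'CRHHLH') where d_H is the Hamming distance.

Differing positions: 1, 2, 3, 4, 5, 6. Hamming distance = 6.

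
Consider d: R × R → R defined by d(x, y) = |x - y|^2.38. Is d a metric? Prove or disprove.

No. d(x,y) = |x-y|^2.38 fails the triangle inequality since p = 2.38 > 1. Counterexample: x = 5, y = 11, z = 21. d(x,z) = |5 - 21|^2.38 = 16^2.38 ≈ 734.1851, but d(x,y) + d(y,z) = 6^2.38 + 10^2.38 ≈ 71.1213 + 239.8833 = 311.0046. Since 734.1851 > 311.0046, the triangle inequality is violated.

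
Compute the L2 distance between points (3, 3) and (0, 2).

(Σ|x_i - y_i|^2)^(1/2) = (|3 - 0|^2 + |3 - 2|^2)^(1/2)
= (3^2 + 1^2)^(1/2) = (9 + 1)^(1/2) = (10)^(1/2) ≈ 3.1623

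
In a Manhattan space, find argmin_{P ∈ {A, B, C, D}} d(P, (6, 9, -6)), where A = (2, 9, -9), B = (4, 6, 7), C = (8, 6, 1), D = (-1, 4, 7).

Distances: d(A) = 7, d(B) = 18, d(C) = 12, d(D) = 25. Nearest: A = (2, 9, -9) with distance 7.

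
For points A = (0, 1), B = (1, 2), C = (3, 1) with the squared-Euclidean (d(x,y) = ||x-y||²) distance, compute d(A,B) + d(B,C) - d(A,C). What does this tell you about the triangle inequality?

d(A,B) = 1² + 1² = 2, d(B,C) = 2² + 1² = 5, d(A,C) = 3² + 0² = 9.
d(A,B) + d(B,C) - d(A,C) = 2 + 5 - 9 = 7 - 9 = -2. This is < 0, so the triangle inequality FAILS for these points (squared-Euclidean is not a metric).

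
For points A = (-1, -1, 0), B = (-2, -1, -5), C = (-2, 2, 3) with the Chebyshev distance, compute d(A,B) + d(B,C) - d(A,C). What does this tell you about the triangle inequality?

d(A,B) = max(1, 0, 5) = 5, d(B,C) = max(0, 3, 8) = 8, d(A,C) = max(1, 3, 3) = 3.
d(A,B) + d(B,C) - d(A,C) = 5 + 8 - 3 = 13 - 3 = 10. This is ≥ 0, so the triangle inequality holds for these points.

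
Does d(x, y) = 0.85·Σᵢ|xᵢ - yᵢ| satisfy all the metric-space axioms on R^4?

Yes. The L1 (Manhattan) norm induces a metric on R^4, and multiplying a metric by a positive constant 0.85 > 0 preserves all four axioms: non-negativity (0.85·||x-y|| ≥ 0), identity (0.85·||x-y|| = 0 ⟺ ||x-y|| = 0 ⟺ x = y), symmetry (||x-y|| = ||y-x||), and the triangle inequality (0.85·||x-z|| ≤ 0.85·||x-y|| + 0.85·||y-z||). So d is a metric.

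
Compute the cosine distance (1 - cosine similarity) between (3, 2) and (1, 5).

With u = (3, 2), v = (1, 5):
u·v = 3·1 + 2·5 = 3 + 10 = 13.
|u| = √(3² + 2²) = √13, |v| = √(1² + 5²) = √26, so |u||v| = √(13·26) = √338.
cos θ = (u·v)/(|u||v|) = 13/√338 ≈ 0.7071
Cosine distance = 1 - cos θ ≈ 1 - 0.7071 = 0.2929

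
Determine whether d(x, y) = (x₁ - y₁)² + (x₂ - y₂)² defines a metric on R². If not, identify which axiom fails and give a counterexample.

No. The squared Euclidean distance fails the triangle inequality. Counterexample: x = (0, 0), y = (2, 1), z = (4, 2). d(x,z) = 4² + 2² = 20, but d(x,y) + d(y,z) = (2² + 1²) + (2² + 1²) = 5 + 5 = 10. Since 20 > 10, the triangle inequality is violated. (Note: √d, the ordinary Euclidean distance, IS a metric.)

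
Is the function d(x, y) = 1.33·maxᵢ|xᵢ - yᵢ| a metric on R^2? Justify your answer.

Yes. The L∞ (Chebyshev) norm induces a metric on R^2, and multiplying a metric by a positive constant 1.33 > 0 preserves all four axioms: non-negativity (1.33·||x-y|| ≥ 0), identity (1.33·||x-y|| = 0 ⟺ ||x-y|| = 0 ⟺ x = y), symmetry (||x-y|| = ||y-x||), and the triangle inequality (1.33·||x-z|| ≤ 1.33·||x-y|| + 1.33·||y-z||). So d is a metric.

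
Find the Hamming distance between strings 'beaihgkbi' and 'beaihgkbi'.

Differing positions: none. Hamming distance = 0.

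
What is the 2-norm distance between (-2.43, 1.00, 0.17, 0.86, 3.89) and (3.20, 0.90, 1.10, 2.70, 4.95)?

(Σ|x_i - y_i|^2)^(1/2) = (|-2.43 - 3.2|^2 + |1 - 0.9|^2 + |0.17 - 1.1|^2 + |0.86 - 2.7|^2 + |3.89 - 4.95|^2)^(1/2)
= (5.63^2 + 0.1^2 + 0.93^2 + 1.84^2 + 1.06^2)^(1/2) = (31.6969 + 0.01 + 0.8649 + 3.3856 + 1.1236)^(1/2) = (37.081)^(1/2) ≈ 6.0894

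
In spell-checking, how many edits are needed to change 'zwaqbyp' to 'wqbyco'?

Let D[i][j] be the edit distance between the first i characters of 'zwaqbyp' and the first j characters of 'wqbyco', with D[i][0] = i, D[0][j] = j, and D[i][j] = D[i-1][j-1] if the characters match, else 1 + min(D[i-1][j], D[i][j-1], D[i-1][j-1]). Filling the table (rows: prefixes of 'zwaqbyp', columns: prefixes of 'wqbyco'):
     ε  w  q  b  y  c  o
  ε  0  1  2  3  4  5  6
  z  1  1  2  3  4  5  6
  w  2  1  2  3  4  5  6
  a  3  2  2  3  4  5  6
  q  4  3  2  3  4  5  6
  b  5  4  3  2  3  4  5
  y  6  5  4  3  2  3  4
  p  7  6  5  4  3  3  4
The bottom-right entry gives D[7][6] = 4, so no sequence of fewer than 4 edits works. Backtracking through the table gives one optimal edit sequence (4 edits):
  zwaqbyp → waqbyp (del z @1)
  waqbyp → wqbyp (del a @2)
  wqbyp → wqbycp (ins c @5)
  wqbycp → wqbyco (sub p→o @6)
Edit distance = 4.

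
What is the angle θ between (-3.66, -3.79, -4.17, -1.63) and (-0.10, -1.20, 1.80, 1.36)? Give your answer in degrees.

With u = (-3.66, -3.79, -4.17, -1.63), v = (-0.10, -1.20, 1.80, 1.36):
u·v = (-3.66)·(-0.1) + (-3.79)·(-1.2) + (-4.17)·1.8 + (-1.63)·1.36 = 0.366 + 4.548 + (-7.506) + (-2.2168) = -4.8088.
|u| = √((-3.66)² + (-3.79)² + (-4.17)² + (-1.63)²) = √(13.3956 + 14.3641 + 17.3889 + 2.6569) = √47.8055, |v| = √((-0.1)² + (-1.2)² + 1.8² + 1.36²) = √(0.01 + 1.44 + 3.24 + 1.8496) = √6.5396.
cos θ = (u·v)/(|u||v|) = -4.8088/(√47.8055·√6.5396) ≈ -0.271971
θ = arccos(-0.271971) ≈ 105.78°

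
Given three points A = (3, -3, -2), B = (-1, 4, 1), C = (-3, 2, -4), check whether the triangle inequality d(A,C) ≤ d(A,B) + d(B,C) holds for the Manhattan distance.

d(A,B) = 4 + 7 + 3 = 14, d(B,C) = 2 + 2 + 5 = 9, d(A,C) = 6 + 5 + 2 = 13.
d(A,C) = 13 ≤ 14 + 9 = 23. Triangle inequality is satisfied.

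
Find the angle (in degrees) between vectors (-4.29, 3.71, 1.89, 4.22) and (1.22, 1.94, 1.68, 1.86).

With u = (-4.29, 3.71, 1.89, 4.22), v = (1.22, 1.94, 1.68, 1.86):
u·v = (-4.29)·1.22 + 3.71·1.94 + 1.89·1.68 + 4.22·1.86 = (-5.2338) + 7.1974 + 3.1752 + 7.8492 = 12.988.
|u| = √((-4.29)² + 3.71² + 1.89² + 4.22²) = √(18.4041 + 13.7641 + 3.5721 + 17.8084) = √53.5487, |v| = √(1.22² + 1.94² + 1.68² + 1.86²) = √(1.4884 + 3.7636 + 2.8224 + 3.4596) = √11.534.
cos θ = (u·v)/(|u||v|) = 12.988/(√53.5487·√11.534) ≈ 0.52261
θ = arccos(0.52261) ≈ 58.49°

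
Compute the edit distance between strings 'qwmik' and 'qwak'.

Let D[i][j] be the edit distance between the first i characters of 'qwmik' and the first j characters of 'qwak', with D[i][0] = i, D[0][j] = j, and D[i][j] = D[i-1][j-1] if the characters match, else 1 + min(D[i-1][j], D[i][j-1], D[i-1][j-1]). Filling the table (rows: prefixes of 'qwmik', columns: prefixes of 'qwak'):
     ε  q  w  a  k
  ε  0  1  2  3  4
  q  1  0  1  2  3
  w  2  1  0  1  2
  m  3  2  1  1  2
  i  4  3  2  2  2
  k  5  4  3  3  2
The bottom-right entry gives D[5][4] = 2, so no sequence of fewer than 2 edits works. Backtracking through the table gives one optimal edit sequence (2 edits):
  qwmik → qwik (del m @3)
  qwik → qwak (sub i→a @3)
Edit distance = 2.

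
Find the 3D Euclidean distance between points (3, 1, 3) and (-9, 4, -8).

√(Σ(x_i - y_i)²) = √((3 - (-9))² + (1 - 4)² + (3 - (-8))²)
= √(12² + (-3)² + 11²) = √(144 + 9 + 121) = √274 ≈ 16.5529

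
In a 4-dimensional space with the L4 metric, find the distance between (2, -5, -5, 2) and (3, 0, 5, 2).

(Σ|x_i - y_i|^4)^(1/4) = (|2 - 3|^4 + |-5 - 0|^4 + |-5 - 5|^4 + |2 - 2|^4)^(1/4)
= (1^4 + 5^4 + 10^4 + 0^4)^(1/4) = (1 + 625 + 10000 + 0)^(1/4) = (10626)^(1/4) ≈ 10.153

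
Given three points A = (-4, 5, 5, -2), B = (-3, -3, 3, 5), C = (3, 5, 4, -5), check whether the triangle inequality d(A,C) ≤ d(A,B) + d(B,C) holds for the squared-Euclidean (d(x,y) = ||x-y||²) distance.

d(A,B) = 1² + 8² + 2² + 7² = 118, d(B,C) = 6² + 8² + 1² + 10² = 201, d(A,C) = 7² + 0² + 1² + 3² = 59.
d(A,C) = 59 ≤ 118 + 201 = 319. Triangle inequality is satisfied.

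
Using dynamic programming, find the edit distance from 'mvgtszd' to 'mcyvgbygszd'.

Let D[i][j] be the edit distance between the first i characters of 'mvgtszd' and the first j characters of 'mcyvgbygszd', with D[i][0] = i, D[0][j] = j, and D[i][j] = D[i-1][j-1] if the characters match, else 1 + min(D[i-1][j], D[i][j-1], D[i-1][j-1]). Filling the table (rows: prefixes of 'mvgtszd', columns: prefixes of 'mcyvgbygszd'):
     ε  m  c  y  v  g  b  y  g  s  z  d
  ε  0  1  2  3  4  5  6  7  8  9 10 11
  m  1  0  1  2  3  4  5  6  7  8  9 10
  v  2  1  1  2  2  3  4  5  6  7  8  9
  g  3  2  2  2  3  2  3  4  5  6  7  8
  t  4  3  3  3  3  3  3  4  5  6  7  8
  s  5  4  4  4  4  4  4  4  5  5  6  7
  z  6  5  5  5  5  5  5  5  5  6  5  6
  d  7  6  6  6  6  6  6  6  6  6  6  5
The bottom-right entry gives D[7][11] = 5, so no sequence of fewer than 5 edits works. Backtracking through the table gives one optimal edit sequence (5 edits):
  mvgtszd → mcvgtszd (ins c @2)
  mcvgtszd → mcyvgtszd (ins y @3)
  mcyvgtszd → mcyvgbtszd (ins b @6)
  mcyvgbtszd → mcyvgbytszd (ins y @7)
  mcyvgbytszd → mcyvgbygszd (sub t→g @8)
Edit distance = 5.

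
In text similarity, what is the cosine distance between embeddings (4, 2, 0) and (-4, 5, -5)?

With u = (4, 2, 0), v = (-4, 5, -5):
u·v = 4·(-4) + 2·5 + 0·(-5) = (-16) + 10 + 0 = -6.
|u| = √(4² + 2² + 0²) = √20, |v| = √((-4)² + 5² + (-5)²) = √66, so |u||v| = √(20·66) = √1320.
cos θ = (u·v)/(|u||v|) = -6/√1320 ≈ -0.1651
Cosine distance = 1 - cos θ ≈ 1 - (-0.1651) = 1.1651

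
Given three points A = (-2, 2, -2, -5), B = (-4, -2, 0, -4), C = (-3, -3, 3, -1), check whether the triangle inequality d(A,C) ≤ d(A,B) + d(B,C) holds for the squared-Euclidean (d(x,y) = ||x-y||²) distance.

d(A,B) = 2² + 4² + 2² + 1² = 25, d(B,C) = 1² + 1² + 3² + 3² = 20, d(A,C) = 1² + 5² + 5² + 4² = 67.
d(A,C) = 67 > 25 + 20 = 45. Triangle inequality is VIOLATED. (Squared-Euclidean is not a metric — this is a counterexample.)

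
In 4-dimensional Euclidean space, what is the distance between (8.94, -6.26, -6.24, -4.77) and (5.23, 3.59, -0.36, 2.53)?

√(Σ(x_i - y_i)²) = √((8.94 - 5.23)² + (-6.26 - 3.59)² + (-6.24 - (-0.36))² + (-4.77 - 2.53)²)
= √(3.71² + (-9.85)² + (-5.88)² + (-7.3)²) = √(13.7641 + 97.0225 + 34.5744 + 53.29) = √198.651 ≈ 14.0944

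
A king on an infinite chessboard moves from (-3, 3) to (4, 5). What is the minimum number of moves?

max(|x_i - y_i|) = max(|-3 - 4|, |3 - 5|) = max(7, 2) = 7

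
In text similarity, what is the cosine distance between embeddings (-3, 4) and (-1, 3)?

With u = (-3, 4), v = (-1, 3):
u·v = (-3)·(-1) + 4·3 = 3 + 12 = 15.
|u| = √((-3)² + 4²) = √25, |v| = √((-1)² + 3²) = √10, so |u||v| = √(25·10) = √250.
cos θ = (u·v)/(|u||v|) = 15/√250 ≈ 0.9487
Cosine distance = 1 - cos θ ≈ 1 - 0.9487 = 0.0513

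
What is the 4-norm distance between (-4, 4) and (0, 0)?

(Σ|x_i - y_i|^4)^(1/4) = (|-4 - 0|^4 + |4 - 0|^4)^(1/4)
= (4^4 + 4^4)^(1/4) = (256 + 256)^(1/4) = (512)^(1/4) ≈ 4.7568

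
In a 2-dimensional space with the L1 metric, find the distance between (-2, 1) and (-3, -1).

Σ|x_i - y_i| = |-2 - (-3)| + |1 - (-1)| = 1 + 2 = 3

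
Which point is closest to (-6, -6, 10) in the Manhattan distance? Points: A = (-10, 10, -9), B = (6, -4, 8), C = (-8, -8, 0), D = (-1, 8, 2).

Distances: d(A) = 39, d(B) = 16, d(C) = 14, d(D) = 27. Nearest: C = (-8, -8, 0) with distance 14.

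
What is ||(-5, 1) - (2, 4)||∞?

max(|x_i - y_i|) = max(|-5 - 2|, |1 - 4|) = max(7, 3) = 7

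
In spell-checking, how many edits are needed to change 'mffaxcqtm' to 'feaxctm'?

Let D[i][j] be the edit distance between the first i characters of 'mffaxcqtm' and the first j characters of 'feaxctm', with D[i][0] = i, D[0][j] = j, and D[i][j] = D[i-1][j-1] if the characters match, else 1 + min(D[i-1][j], D[i][j-1], D[i-1][j-1]). Filling the table (rows: prefixes of 'mffaxcqtm', columns: prefixes of 'feaxctm'):
     ε  f  e  a  x  c  t  m
  ε  0  1  2  3  4  5  6  7
  m  1  1  2  3  4  5  6  6
  f  2  1  2  3  4  5  6  7
  f  3  2  2  3  4  5  6  7
  a  4  3  3  2  3  4  5  6
  x  5  4  4  3  2  3  4  5
  c  6  5  5  4  3  2  3  4
  q  7  6  6  5  4  3  3  4
  t  8  7  7  6  5  4  3  4
  m  9  8  8  7  6  5  4  3
The bottom-right entry gives D[9][7] = 3, so no sequence of fewer than 3 edits works. Backtracking through the table gives one optimal edit sequence (3 edits):
  mffaxcqtm → ffaxcqtm (del m @1)
  ffaxcqtm → feaxcqtm (sub f→e @2)
  feaxcqtm → feaxctm (del q @6)
Edit distance = 3.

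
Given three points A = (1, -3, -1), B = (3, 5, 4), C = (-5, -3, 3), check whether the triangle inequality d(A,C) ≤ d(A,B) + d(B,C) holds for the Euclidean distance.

d(A,B) = √(2² + 8² + 5²) = √93 ≈ 9.6437, d(B,C) = √(8² + 8² + 1²) = √129 ≈ 11.3578, d(A,C) = √(6² + 0² + 4²) = √52 ≈ 7.2111.
d(A,C) ≈ 7.2111 ≤ 9.6437 + 11.3578 = 21.0015. Triangle inequality is satisfied.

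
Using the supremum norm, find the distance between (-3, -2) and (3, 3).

max(|x_i - y_i|) = max(|-3 - 3|, |-2 - 3|) = max(6, 5) = 6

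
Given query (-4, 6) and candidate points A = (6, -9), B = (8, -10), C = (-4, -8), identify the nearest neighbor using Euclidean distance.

Distances: d(A) ≈ 18.0278, d(B) = 20, d(C) = 14. Nearest: C = (-4, -8) with distance 14.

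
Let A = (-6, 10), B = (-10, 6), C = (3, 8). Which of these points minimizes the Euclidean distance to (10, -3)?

Distances: d(A) ≈ 20.6155, d(B) ≈ 21.9317, d(C) ≈ 13.0384. Nearest: C = (3, 8) with distance 13.0384.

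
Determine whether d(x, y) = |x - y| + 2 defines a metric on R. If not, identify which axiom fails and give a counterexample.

No. d fails identity of indiscernibles (specifically d(x,x) = 0): d(-1, -1) = |-1 - (-1)| + 2 = 0 + 2 = 2 ≠ 0.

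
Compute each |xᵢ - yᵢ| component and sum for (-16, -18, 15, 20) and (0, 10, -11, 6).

Σ|x_i - y_i| = |-16 - 0| + |-18 - 10| + |15 - (-11)| + |20 - 6| = 16 + 28 + 26 + 14 = 84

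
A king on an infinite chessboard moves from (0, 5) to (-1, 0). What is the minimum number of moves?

max(|x_i - y_i|) = max(|0 - (-1)|, |5 - 0|) = max(1, 5) = 5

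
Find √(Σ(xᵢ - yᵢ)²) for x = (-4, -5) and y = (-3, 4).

√(Σ(x_i - y_i)²) = √((-4 - (-3))² + (-5 - 4)²)
= √((-1)² + (-9)²) = √(1 + 81) = √82 ≈ 9.0554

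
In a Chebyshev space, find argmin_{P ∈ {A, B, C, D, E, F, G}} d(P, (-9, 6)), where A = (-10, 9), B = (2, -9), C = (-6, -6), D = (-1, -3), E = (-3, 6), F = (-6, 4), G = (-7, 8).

Distances: d(A) = 3, d(B) = 15, d(C) = 12, d(D) = 9, d(E) = 6, d(F) = 3, d(G) = 2. Nearest: G = (-7, 8) with distance 2.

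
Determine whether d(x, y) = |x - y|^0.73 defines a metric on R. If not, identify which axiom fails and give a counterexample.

Yes. With 0 < p = 0.73 ≤ 1, d(x,y) = |x-y|^0.73 is a metric on R. Non-negativity and symmetry are immediate; |x-y|^0.73 = 0 ⟺ |x-y| = 0 ⟺ x = y. For the triangle inequality, the function t ↦ t^0.73 is subadditive on [0,∞) when p ≤ 1, so |x-z|^0.73 ≤ (|x-y| + |y-z|)^0.73 ≤ |x-y|^0.73 + |y-z|^0.73.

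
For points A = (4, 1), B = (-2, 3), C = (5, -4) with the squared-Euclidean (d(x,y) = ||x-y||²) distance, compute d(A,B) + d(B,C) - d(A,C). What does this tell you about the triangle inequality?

d(A,B) = 6² + 2² = 40, d(B,C) = 7² + 7² = 98, d(A,C) = 1² + 5² = 26.
d(A,B) + d(B,C) - d(A,C) = 40 + 98 - 26 = 138 - 26 = 112. This is ≥ 0, so the triangle inequality holds for these points.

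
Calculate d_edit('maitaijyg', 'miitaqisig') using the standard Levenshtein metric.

Let D[i][j] be the edit distance between the first i characters of 'maitaijyg' and the first j characters of 'miitaqisig', with D[i][0] = i, D[0][j] = j, and D[i][j] = D[i-1][j-1] if the characters match, else 1 + min(D[i-1][j], D[i][j-1], D[i-1][j-1]). Filling the table (rows: prefixes of 'maitaijyg', columns: prefixes of 'miitaqisig'):
     ε  m  i  i  t  a  q  i  s  i  g
  ε  0  1  2  3  4  5  6  7  8  9 10
  m  1  0  1  2  3  4  5  6  7  8  9
  a  2  1  1  2  3  3  4  5  6  7  8
  i  3  2  1  1  2  3  4  4  5  6  7
  t  4  3  2  2  1  2  3  4  5  6  7
  a  5  4  3  3  2  1  2  3  4  5  6
  i  6  5  4  3  3  2  2  2  3  4  5
  j  7  6  5  4  4  3  3  3  3  4  5
  y  8  7  6  5  5  4  4  4  4  4  5
  g  9  8  7  6  6  5  5  5  5  5  4
The bottom-right entry gives D[9][10] = 4, so no sequence of fewer than 4 edits works. Backtracking through the table gives one optimal edit sequence (4 edits):
  maitaijyg → miitaijyg (sub a→i @2)
  miitaijyg → miitaqijyg (ins q @6)
  miitaqijyg → miitaqisyg (sub j→s @8)
  miitaqisyg → miitaqisig (sub y→i @9)
Edit distance = 4.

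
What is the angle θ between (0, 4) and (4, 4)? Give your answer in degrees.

With u = (0, 4), v = (4, 4):
u·v = 0·4 + 4·4 = 0 + 16 = 16.
|u| = √(0² + 4²) = √16, |v| = √(4² + 4²) = √32, so |u||v| = √(16·32) = √512.
cos θ = (u·v)/(|u||v|) = 16/√512 ≈ 0.707107
θ = arccos(0.707107) ≈ 45°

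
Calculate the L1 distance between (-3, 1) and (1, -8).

Σ|x_i - y_i| = |-3 - 1| + |1 - (-8)| = 4 + 9 = 13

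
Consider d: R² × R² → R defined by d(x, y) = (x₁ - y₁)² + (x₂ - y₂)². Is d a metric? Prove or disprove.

No. The squared Euclidean distance fails the triangle inequality. Counterexample: x = (0, 0), y = (1, 5), z = (2, 10). d(x,z) = 2² + 10² = 104, but d(x,y) + d(y,z) = (1² + 5²) + (1² + 5²) = 26 + 26 = 52. Since 104 > 52, the triangle inequality is violated. (Note: √d, the ordinary Euclidean distance, IS a metric.)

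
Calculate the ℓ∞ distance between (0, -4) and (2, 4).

max(|x_i - y_i|) = max(|0 - 2|, |-4 - 4|) = max(2, 8) = 8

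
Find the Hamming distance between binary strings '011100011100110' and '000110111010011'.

Differing positions: 2, 3, 5, 7, 10, 11, 13, 15. Hamming distance = 8.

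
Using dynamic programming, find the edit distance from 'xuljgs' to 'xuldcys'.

Let D[i][j] be the edit distance between the first i characters of 'xuljgs' and the first j characters of 'xuldcys', with D[i][0] = i, D[0][j] = j, and D[i][j] = D[i-1][j-1] if the characters match, else 1 + min(D[i-1][j], D[i][j-1], D[i-1][j-1]). Filling the table (rows: prefixes of 'xuljgs', columns: prefixes of 'xuldcys'):
     ε  x  u  l  d  c  y  s
  ε  0  1  2  3  4  5  6  7
  x  1  0  1  2  3  4  5  6
  u  2  1  0  1  2  3  4  5
  l  3  2  1  0  1  2  3  4
  j  4  3  2  1  1  2  3  4
  g  5  4  3  2  2  2  3  4
  s  6  5  4  3  3  3  3  3
The bottom-right entry gives D[6][7] = 3, so no sequence of fewer than 3 edits works. Backtracking through the table gives one optimal edit sequence (3 edits):
  xuljgs → xuldjgs (ins d @4)
  xuldjgs → xuldcgs (sub j→c @5)
  xuldcgs → xuldcys (sub g→y @6)
Edit distance = 3.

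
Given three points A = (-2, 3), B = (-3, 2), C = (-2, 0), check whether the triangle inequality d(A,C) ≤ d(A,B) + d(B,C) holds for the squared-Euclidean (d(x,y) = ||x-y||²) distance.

d(A,B) = 1² + 1² = 2, d(B,C) = 1² + 2² = 5, d(A,C) = 0² + 3² = 9.
d(A,C) = 9 > 2 + 5 = 7. Triangle inequality is VIOLATED. (Squared-Euclidean is not a metric — this is a counterexample.)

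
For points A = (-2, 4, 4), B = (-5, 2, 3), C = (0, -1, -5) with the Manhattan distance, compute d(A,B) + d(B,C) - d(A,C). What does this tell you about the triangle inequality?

d(A,B) = 3 + 2 + 1 = 6, d(B,C) = 5 + 3 + 8 = 16, d(A,C) = 2 + 5 + 9 = 16.
d(A,B) + d(B,C) - d(A,C) = 6 + 16 - 16 = 22 - 16 = 6. This is ≥ 0, so the triangle inequality holds for these points.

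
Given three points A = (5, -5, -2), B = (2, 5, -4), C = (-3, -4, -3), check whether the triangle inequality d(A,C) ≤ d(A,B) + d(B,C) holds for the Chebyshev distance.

d(A,B) = max(3, 10, 2) = 10, d(B,C) = max(5, 9, 1) = 9, d(A,C) = max(8, 1, 1) = 8.
d(A,C) = 8 ≤ 10 + 9 = 19. Triangle inequality is satisfied.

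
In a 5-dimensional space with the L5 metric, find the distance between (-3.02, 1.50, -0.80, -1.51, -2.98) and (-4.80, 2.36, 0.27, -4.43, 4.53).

(Σ|x_i - y_i|^5)^(1/5) = (|-3.02 - (-4.8)|^5 + |1.5 - 2.36|^5 + |-0.8 - 0.27|^5 + |-1.51 - (-4.43)|^5 + |-2.98 - 4.53|^5)^(1/5)
= (1.78^5 + 0.86^5 + 1.07^5 + 2.92^5 + 7.51^5)^(1/5) ≈ (17.869 + 0.4704 + 1.4026 + 212.2825 + 23889.0943)^(1/5) = (24121.1188)^(1/5) ≈ 7.5245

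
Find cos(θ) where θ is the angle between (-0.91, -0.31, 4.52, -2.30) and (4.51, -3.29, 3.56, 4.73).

With u = (-0.91, -0.31, 4.52, -2.30), v = (4.51, -3.29, 3.56, 4.73):
u·v = (-0.91)·4.51 + (-0.31)·(-3.29) + 4.52·3.56 + (-2.3)·4.73 = (-4.1041) + 1.0199 + 16.0912 + (-10.879) = 2.128.
|u| = √((-0.91)² + (-0.31)² + 4.52² + (-2.3)²) = √(0.8281 + 0.0961 + 20.4304 + 5.29) = √26.6446, |v| = √(4.51² + (-3.29)² + 3.56² + 4.73²) = √(20.3401 + 10.8241 + 12.6736 + 22.3729) = √66.2107.
cos θ = (u·v)/(|u||v|) = 2.128/(√26.6446·√66.2107) ≈ 0.0507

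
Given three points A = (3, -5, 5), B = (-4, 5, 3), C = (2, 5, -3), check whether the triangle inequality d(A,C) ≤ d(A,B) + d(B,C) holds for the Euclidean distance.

d(A,B) = √(7² + 10² + 2²) = √153 ≈ 12.3693, d(B,C) = √(6² + 0² + 6²) = √72 ≈ 8.4853, d(A,C) = √(1² + 10² + 8²) = √165 ≈ 12.8452.
d(A,C) ≈ 12.8452 ≤ 12.3693 + 8.4853 = 20.8546. Triangle inequality is satisfied.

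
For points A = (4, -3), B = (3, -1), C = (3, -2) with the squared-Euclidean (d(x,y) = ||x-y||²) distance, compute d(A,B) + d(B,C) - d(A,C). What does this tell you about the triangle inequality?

d(A,B) = 1² + 2² = 5, d(B,C) = 0² + 1² = 1, d(A,C) = 1² + 1² = 2.
d(A,B) + d(B,C) - d(A,C) = 5 + 1 - 2 = 6 - 2 = 4. This is ≥ 0, so the triangle inequality holds for these points.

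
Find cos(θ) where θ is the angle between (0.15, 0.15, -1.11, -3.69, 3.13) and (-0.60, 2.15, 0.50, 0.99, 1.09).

With u = (0.15, 0.15, -1.11, -3.69, 3.13), v = (-0.60, 2.15, 0.50, 0.99, 1.09):
u·v = 0.15·(-0.6) + 0.15·2.15 + (-1.11)·0.5 + (-3.69)·0.99 + 3.13·1.09 = (-0.09) + 0.3225 + (-0.555) + (-3.6531) + 3.4117 = -0.5639.
|u| = √(0.15² + 0.15² + (-1.11)² + (-3.69)² + 3.13²) = √(0.0225 + 0.0225 + 1.2321 + 13.6161 + 9.7969) = √24.6901, |v| = √((-0.6)² + 2.15² + 0.5² + 0.99² + 1.09²) = √(0.36 + 4.6225 + 0.25 + 0.9801 + 1.1881) = √7.4007.
cos θ = (u·v)/(|u||v|) = -0.5639/(√24.6901·√7.4007) ≈ -0.0417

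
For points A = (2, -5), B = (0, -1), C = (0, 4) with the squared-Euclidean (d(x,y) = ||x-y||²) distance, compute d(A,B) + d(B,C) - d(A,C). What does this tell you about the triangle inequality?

d(A,B) = 2² + 4² = 20, d(B,C) = 0² + 5² = 25, d(A,C) = 2² + 9² = 85.
d(A,B) + d(B,C) - d(A,C) = 20 + 25 - 85 = 45 - 85 = -40. This is < 0, so the triangle inequality FAILS for these points (squared-Euclidean is not a metric).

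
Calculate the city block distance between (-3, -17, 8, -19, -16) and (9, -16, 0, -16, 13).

Σ|x_i - y_i| = |-3 - 9| + |-17 - (-16)| + |8 - 0| + |-19 - (-16)| + |-16 - 13| = 12 + 1 + 8 + 3 + 29 = 53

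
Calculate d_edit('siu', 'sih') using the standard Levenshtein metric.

Let D[i][j] be the edit distance between the first i characters of 'siu' and the first j characters of 'sih', with D[i][0] = i, D[0][j] = j, and D[i][j] = D[i-1][j-1] if the characters match, else 1 + min(D[i-1][j], D[i][j-1], D[i-1][j-1]). Filling the table (rows: prefixes of 'siu', columns: prefixes of 'sih'):
     ε  s  i  h
  ε  0  1  2  3
  s  1  0  1  2
  i  2  1  0  1
  u  3  2  1  1
The bottom-right entry gives D[3][3] = 1, so no sequence of fewer than 1 edit works. Backtracking through the table gives one optimal edit sequence (1 edit):
  siu → sih (sub u→h @3)
Edit distance = 1.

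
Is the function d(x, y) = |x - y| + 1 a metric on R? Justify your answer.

No. d fails identity of indiscernibles (specifically d(x,x) = 0): d(2, 2) = |2 - 2| + 1 = 0 + 1 = 1 ≠ 0.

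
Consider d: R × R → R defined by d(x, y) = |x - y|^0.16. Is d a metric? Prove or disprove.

Yes. With 0 < p = 0.16 ≤ 1, d(x,y) = |x-y|^0.16 is a metric on R. Non-negativity and symmetry are immediate; |x-y|^0.16 = 0 ⟺ |x-y| = 0 ⟺ x = y. For the triangle inequality, the function t ↦ t^0.16 is subadditive on [0,∞) when p ≤ 1, so |x-z|^0.16 ≤ (|x-y| + |y-z|)^0.16 ≤ |x-y|^0.16 + |y-z|^0.16.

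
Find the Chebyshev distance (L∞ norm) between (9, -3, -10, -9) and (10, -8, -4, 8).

max(|x_i - y_i|) = max(|9 - 10|, |-3 - (-8)|, |-10 - (-4)|, |-9 - 8|) = max(1, 5, 6, 17) = 17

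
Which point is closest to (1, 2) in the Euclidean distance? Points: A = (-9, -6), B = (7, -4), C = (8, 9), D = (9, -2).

Distances: d(A) ≈ 12.8062, d(B) ≈ 8.4853, d(C) ≈ 9.8995, d(D) ≈ 8.9443. Nearest: B = (7, -4) with distance 8.4853.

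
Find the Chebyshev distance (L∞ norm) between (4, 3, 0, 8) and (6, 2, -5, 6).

max(|x_i - y_i|) = max(|4 - 6|, |3 - 2|, |0 - (-5)|, |8 - 6|) = max(2, 1, 5, 2) = 5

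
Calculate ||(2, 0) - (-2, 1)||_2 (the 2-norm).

(Σ|x_i - y_i|^2)^(1/2) = (|2 - (-2)|^2 + |0 - 1|^2)^(1/2)
= (4^2 + 1^2)^(1/2) = (16 + 1)^(1/2) = (17)^(1/2) ≈ 4.1231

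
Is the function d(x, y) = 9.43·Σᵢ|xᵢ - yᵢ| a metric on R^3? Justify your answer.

Yes. The L1 (Manhattan) norm induces a metric on R^3, and multiplying a metric by a positive constant 9.43 > 0 preserves all four axioms: non-negativity (9.43·||x-y|| ≥ 0), identity (9.43·||x-y|| = 0 ⟺ ||x-y|| = 0 ⟺ x = y), symmetry (||x-y|| = ||y-x||), and the triangle inequality (9.43·||x-z|| ≤ 9.43·||x-y|| + 9.43·||y-z||). So d is a metric.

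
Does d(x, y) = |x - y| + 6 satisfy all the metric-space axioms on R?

No. d fails identity of indiscernibles (specifically d(x,x) = 0): d(8, 8) = |8 - 8| + 6 = 0 + 6 = 6 ≠ 0.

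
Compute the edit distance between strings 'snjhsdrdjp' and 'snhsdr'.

Let D[i][j] be the edit distance between the first i characters of 'snjhsdrdjp' and the first j characters of 'snhsdr', with D[i][0] = i, D[0][j] = j, and D[i][j] = D[i-1][j-1] if the characters match, else 1 + min(D[i-1][j], D[i][j-1], D[i-1][j-1]). Filling the table (rows: prefixes of 'snjhsdrdjp', columns: prefixes of 'snhsdr'):
     ε  s  n  h  s  d  r
  ε  0  1  2  3  4  5  6
  s  1  0  1  2  3  4  5
  n  2  1  0  1  2  3  4
  j  3  2  1  1  2  3  4
  h  4  3  2  1  2  3  4
  s  5  4  3  2  1  2  3
  d  6  5  4  3  2  1  2
  r  7  6  5  4  3  2  1
  d  8  7  6  5  4  3  2
  j  9  8  7  6  5  4  3
  p 10  9  8  7  6  5  4
The bottom-right entry gives D[10][6] = 4, so no sequence of fewer than 4 edits works. Backtracking through the table gives one optimal edit sequence (4 edits):
  snjhsdrdjp → snhsdrdjp (del j @3)
  snhsdrdjp → snhsdrjp (del d @7)
  snhsdrjp → snhsdrp (del j @7)
  snhsdrp → snhsdr (del p @7)
Edit distance = 4.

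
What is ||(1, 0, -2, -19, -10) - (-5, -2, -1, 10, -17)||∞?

max(|x_i - y_i|) = max(|1 - (-5)|, |0 - (-2)|, |-2 - (-1)|, |-19 - 10|, |-10 - (-17)|) = max(6, 2, 1, 29, 7) = 29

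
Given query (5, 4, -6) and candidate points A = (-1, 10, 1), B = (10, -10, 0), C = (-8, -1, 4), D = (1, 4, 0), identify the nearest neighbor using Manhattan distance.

Distances: d(A) = 19, d(B) = 25, d(C) = 28, d(D) = 10. Nearest: D = (1, 4, 0) with distance 10.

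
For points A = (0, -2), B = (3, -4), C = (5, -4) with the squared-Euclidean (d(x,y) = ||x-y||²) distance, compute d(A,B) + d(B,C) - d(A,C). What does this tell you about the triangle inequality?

d(A,B) = 3² + 2² = 13, d(B,C) = 2² + 0² = 4, d(A,C) = 5² + 2² = 29.
d(A,B) + d(B,C) - d(A,C) = 13 + 4 - 29 = 17 - 29 = -12. This is < 0, so the triangle inequality FAILS for these points (squared-Euclidean is not a metric).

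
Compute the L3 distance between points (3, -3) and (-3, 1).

(Σ|x_i - y_i|^3)^(1/3) = (|3 - (-3)|^3 + |-3 - 1|^3)^(1/3)
= (6^3 + 4^3)^(1/3) = (216 + 64)^(1/3) = (280)^(1/3) ≈ 6.5421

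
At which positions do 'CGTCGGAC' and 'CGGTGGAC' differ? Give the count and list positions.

Differing positions: 3, 4. Hamming distance = 2.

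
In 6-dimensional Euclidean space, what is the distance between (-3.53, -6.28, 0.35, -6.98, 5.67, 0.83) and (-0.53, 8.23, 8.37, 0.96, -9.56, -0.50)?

√(Σ(x_i - y_i)²) = √((-3.53 - (-0.53))² + (-6.28 - 8.23)² + (0.35 - 8.37)² + (-6.98 - 0.96)² + (5.67 - (-9.56))² + (0.83 - (-0.5))²)
= √((-3)² + (-14.51)² + (-8.02)² + (-7.94)² + 15.23² + 1.33²) = √(9 + 210.5401 + 64.3204 + 63.0436 + 231.9529 + 1.7689) = √580.6259 ≈ 24.0962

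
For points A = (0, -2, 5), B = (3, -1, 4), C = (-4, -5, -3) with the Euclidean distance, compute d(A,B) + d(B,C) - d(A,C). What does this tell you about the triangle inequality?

d(A,B) = √(3² + 1² + 1²) = √11 ≈ 3.3166, d(B,C) = √(7² + 4² + 7²) = √114 ≈ 10.6771, d(A,C) = √(4² + 3² + 8²) = √89 ≈ 9.434.
d(A,B) + d(B,C) - d(A,C) = 3.3166 + 10.6771 - 9.434 = 13.9937 - 9.434 = 4.5597 (to 4 decimal places). This is ≥ 0, so the triangle inequality holds for these points.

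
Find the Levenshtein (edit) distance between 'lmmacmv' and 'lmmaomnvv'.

Let D[i][j] be the edit distance between the first i characters of 'lmmacmv' and the first j characters of 'lmmaomnvv', with D[i][0] = i, D[0][j] = j, and D[i][j] = D[i-1][j-1] if the characters match, else 1 + min(D[i-1][j], D[i][j-1], D[i-1][j-1]). Filling the table (rows: prefixes of 'lmmacmv', columns: prefixes of 'lmmaomnvv'):
     ε  l  m  m  a  o  m  n  v  v
  ε  0  1  2  3  4  5  6  7  8  9
  l  1  0  1  2  3  4  5  6  7  8
  m  2  1  0  1  2  3  4  5  6  7
  m  3  2  1  0  1  2  3  4  5  6
  a  4  3  2  1  0  1  2  3  4  5
  c  5  4  3  2  1  1  2  3  4  5
  m  6  5  4  3  2  2  1  2  3  4
  v  7  6  5  4  3  3  2  2  2  3
The bottom-right entry gives D[7][9] = 3, so no sequence of fewer than 3 edits works. Backtracking through the table gives one optimal edit sequence (3 edits):
  lmmacmv → lmmaomv (sub c→o @5)
  lmmaomv → lmmaomnv (ins n @7)
  lmmaomnv → lmmaomnvv (ins v @8)
Edit distance = 3.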